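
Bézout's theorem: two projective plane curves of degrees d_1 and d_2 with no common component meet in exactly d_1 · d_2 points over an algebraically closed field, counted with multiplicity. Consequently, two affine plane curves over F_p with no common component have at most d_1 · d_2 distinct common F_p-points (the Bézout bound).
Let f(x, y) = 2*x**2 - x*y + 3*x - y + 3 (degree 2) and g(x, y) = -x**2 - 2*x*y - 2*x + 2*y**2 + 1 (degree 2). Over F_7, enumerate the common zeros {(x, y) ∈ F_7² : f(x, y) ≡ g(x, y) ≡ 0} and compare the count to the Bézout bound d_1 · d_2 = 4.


Common zeros: ∅; count = 0; Bézout bound = 4.

deg(f) = 2, deg(g) = 2, so Bézout bound = 4.
Scan x ∈ F_7. For each x, list the y ∈ F_7 with f(x, y) ≡ 0 and those with g(x, y) ≡ 0 (mod 7); the common zeros in that column are the intersection.
  x = 0: f ≡ 0 at y ∈ {3}; g ≡ 0 at y ∈ ∅; common: ∅.
  x = 1: f ≡ 0 at y ∈ {4}; g ≡ 0 at y ∈ ∅; common: ∅.
  x = 2: f ≡ 0 at y ∈ {1}; g ≡ 0 at y ∈ {0, 2}; common: ∅.
  x = 3: f ≡ 0 at y ∈ {4}; g ≡ 0 at y ∈ {0, 3}; common: ∅.
  x = 4: f ≡ 0 at y ∈ {1}; g ≡ 0 at y ∈ ∅; common: ∅.
  x = 5: f ≡ 0 at y ∈ {2}; g ≡ 0 at y ∈ {1, 4}; common: ∅.
  x = 6: f ≡ 0 at y ∈ ∅; g ≡ 0 at y ∈ {2, 4}; common: ∅.
Collecting: common zeros = ∅, so the count is 0.
Comparison with the Bézout bound: 0 ≤ 4 = deg(f)·deg(g), as expected for curves with no common component (the affine F_7-count falls short of the bound because intersections may lie at infinity, over extension fields, or carry multiplicity).


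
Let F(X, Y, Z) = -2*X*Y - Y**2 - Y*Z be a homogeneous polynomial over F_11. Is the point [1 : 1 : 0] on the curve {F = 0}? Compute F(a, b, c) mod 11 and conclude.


F(1,1,0) ≡ 8 (mod 11); P is NOT on the curve.

Evaluate F(1, 1, 0) term-by-term (mod 11).
  -2*X*Y ↦ -2·1·1·1 = -2
  -Y**2 ↦ -1·1·1·1 = -1
  -Y*Z ↦ -1·1·1·0 = 0
Sum: F(1, 1, 0) = (-2) + (-1) + (0) = -3.
Reducing mod 11: -3 ≡ 8 (mod 11).
Since F(a, b, c) ≡ 8 ≠ 0 (mod 11), P does NOT lie on the curve.


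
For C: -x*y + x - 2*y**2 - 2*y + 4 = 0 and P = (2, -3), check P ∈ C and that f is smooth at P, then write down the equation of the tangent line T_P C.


Tangent line at P: 4*x + 8*y + 16 = 0.

Step 1: f(2, -3) = 0, so P lies on C.
Step 2: partial derivatives
  f_x(x, y) = 1 - y, f_y(x, y) = -x - 4*y - 2.
  f_x(P) = 4, f_y(P) = 8 (gradient nonzero, so P is smooth).
Step 3: tangent line at P: 4·(x − 2) + 8·(y − -3) = 0.
Expanding: 4*x + 8*y + 16 = 0.


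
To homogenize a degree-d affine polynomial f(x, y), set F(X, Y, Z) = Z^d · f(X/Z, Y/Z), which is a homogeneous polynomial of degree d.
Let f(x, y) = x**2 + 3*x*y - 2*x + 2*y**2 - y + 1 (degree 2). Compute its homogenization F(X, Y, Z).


F(X, Y, Z) = X**2 + 3*X*Y - 2*X*Z + 2*Y**2 - Y*Z + Z**2

deg(f) = 2.
Substitute x = X/Z, y = Y/Z into f, then multiply by Z^2.
  monomial 1·x^2·y^0 ↦ 1·X^2·Y^0·Z^0.
  monomial 3·x^1·y^1 ↦ 3·X^1·Y^1·Z^0.
  monomial -2·x^1·y^0 ↦ -2·X^1·Y^0·Z^1.
  monomial 2·x^0·y^2 ↦ 2·X^0·Y^2·Z^0.
  monomial -1·x^0·y^1 ↦ -1·X^0·Y^1·Z^1.
  monomial 1·x^0·y^0 ↦ 1·X^0·Y^0·Z^2.
Collecting: F(X, Y, Z) = X**2 + 3*X*Y - 2*X*Z + 2*Y**2 - Y*Z + Z**2.


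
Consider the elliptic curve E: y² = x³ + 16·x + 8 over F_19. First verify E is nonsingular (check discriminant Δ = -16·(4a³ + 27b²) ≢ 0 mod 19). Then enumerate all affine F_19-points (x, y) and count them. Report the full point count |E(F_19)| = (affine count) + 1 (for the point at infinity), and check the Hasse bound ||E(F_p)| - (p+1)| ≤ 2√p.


Affine points = {(1, 5), (1, 14), (3, 8), (3, 11), (5, 2), (5, 17), (6, 4), (6, 15), (7, 8), (7, 11), (9, 8), (9, 11), (10, 3), (10, 16), (12, 3), (12, 16), (13, 0), (16, 3), (16, 16), (17, 5), (17, 14)}; affine count = 21; |E(F_19)| = 22.

Discriminant check: Δ ∝ 4a³ + 27b² = 4·16³ + 27·8² = 4·4096 + 27·64 ≡ 5 (mod 19). Nonzero ⇒ E is nonsingular.
For each x ∈ F_19, compute rhs = x³ + 16·x + 8 mod 19, then count y ∈ F_19 with y² ≡ rhs.
  x = 0: rhs = 8, matching y values: none (0 points).
  x = 1: rhs = 6, matching y values: 5, 14 (2 points).
  x = 2: rhs = 10, matching y values: none (0 points).
  x = 3: rhs = 7, matching y values: 8, 11 (2 points).
  x = 4: rhs = 3, matching y values: none (0 points).
  x = 5: rhs = 4, matching y values: 2, 17 (2 points).
  x = 6: rhs = 16, matching y values: 4, 15 (2 points).
  x = 7: rhs = 7, matching y values: 8, 11 (2 points).
  x = 8: rhs = 2, matching y values: none (0 points).
  x = 9: rhs = 7, matching y values: 8, 11 (2 points).
  x = 10: rhs = 9, matching y values: 3, 16 (2 points).
  x = 11: rhs = 14, matching y values: none (0 points).
  x = 12: rhs = 9, matching y values: 3, 16 (2 points).
  x = 13: rhs = 0, matching y values: 0 (1 points).
  x = 14: rhs = 12, matching y values: none (0 points).
  x = 15: rhs = 13, matching y values: none (0 points).
  x = 16: rhs = 9, matching y values: 3, 16 (2 points).
  x = 17: rhs = 6, matching y values: 5, 14 (2 points).
  x = 18: rhs = 10, matching y values: none (0 points).
Total affine count: 21.
Full point count |E(F_19)| = 21 + 1 = 22.
Hasse bound: |22 − (19+1)| = |2| = 2 ≤ 2√19 ≈ 8.7178 ✓.


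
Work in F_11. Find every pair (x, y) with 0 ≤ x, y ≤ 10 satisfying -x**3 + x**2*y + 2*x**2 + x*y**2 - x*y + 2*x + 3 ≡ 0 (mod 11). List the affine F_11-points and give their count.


Affine F_11-points: {(1, 4), (1, 7), (2, 1), (2, 9), (3, 0), (3, 9), (5, 8), (5, 10), (6, 8), (6, 9), (10, 5), (10, 8)}; count = 12.

For each of the 121 pairs (x, y) ∈ F_11², evaluate f(x, y) mod 11. Record the zeros.
  x = 0: [0↦3, 1↦3, 2↦3, 3↦3, 4↦3, 5↦3, 6↦3, 7↦3, 8↦3, 9↦3, 10↦3]  zeros at y ∈ ∅
  x = 1: [0↦6, 1↦7, 2↦10, 3↦4, 4↦0, 5↦9, 6↦9, 7↦0, 8↦4, 9↦10, 10↦7]  zeros at y ∈ {4, 7}
  x = 2: [0↦7, 1↦0, 2↦8, 3↦9, 4↦3, 5↦1, 6↦3, 7↦9, 8↦8, 9↦0, 10↦7]  zeros at y ∈ {1, 9}
  x = 3: [0↦0, 1↦9, 2↦2, 3↦1, 4↦6, 5↦6, 6↦1, 7↦2, 8↦9, 9↦0, 10↦8]  zeros at y ∈ {0, 9}
  x = 4: [0↦1, 1↦6, 2↦8, 3↦7, 4↦3, 5↦7, 6↦8, 7↦6, 8↦1, 9↦4, 10↦4]  zeros at y ∈ ∅
  x = 5: [0↦4, 1↦7, 2↦9, 3↦10, 4↦10, 5↦9, 6↦7, 7↦4, 8↦0, 9↦6, 10↦0]  zeros at y ∈ {8, 10}
  x = 6: [0↦3, 1↦6, 2↦10, 3↦4, 4↦10, 5↦6, 6↦3, 7↦1, 8↦0, 9↦0, 10↦1]  zeros at y ∈ {8, 9}
  x = 7: [0↦3, 1↦8, 2↦5, 3↦5, 4↦8, 5↦3, 6↦1, 7↦2, 8↦6, 9↦2, 10↦1]  zeros at y ∈ ∅
  x = 8: [0↦9, 1↦7, 2↦10, 3↦7, 4↦9, 5↦5, 6↦6, 7↦1, 8↦1, 9↦6, 10↦5]  zeros at y ∈ ∅
  x = 9: [0↦4, 1↦8, 2↦8, 3↦4, 4↦7, 5↦6, 6↦1, 7↦3, 8↦1, 9↦6, 10↦7]  zeros at y ∈ ∅
  x = 10: [0↦4, 1↦5, 2↦4, 3↦1, 4↦7, 5↦0, 6↦2, 7↦2, 8↦0, 9↦7, 10↦1]  zeros at y ∈ {5, 8}
Collecting zeros: affine points = {(1, 4), (1, 7), (2, 1), (2, 9), (3, 0), (3, 9), (5, 8), (5, 10), (6, 8), (6, 9), (10, 5), (10, 8)}.
Total count |C(F_11)_aff| = 12.


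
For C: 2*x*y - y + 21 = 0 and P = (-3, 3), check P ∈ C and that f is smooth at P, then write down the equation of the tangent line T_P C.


Tangent line at P: 6*x - 7*y + 39 = 0.

Step 1: f(-3, 3) = 0, so P lies on C.
Step 2: partial derivatives
  f_x(x, y) = 2*y, f_y(x, y) = 2*x - 1.
  f_x(P) = 6, f_y(P) = -7 (gradient nonzero, so P is smooth).
Step 3: tangent line at P: 6·(x − -3) + -7·(y − 3) = 0.
Expanding: 6*x - 7*y + 39 = 0.


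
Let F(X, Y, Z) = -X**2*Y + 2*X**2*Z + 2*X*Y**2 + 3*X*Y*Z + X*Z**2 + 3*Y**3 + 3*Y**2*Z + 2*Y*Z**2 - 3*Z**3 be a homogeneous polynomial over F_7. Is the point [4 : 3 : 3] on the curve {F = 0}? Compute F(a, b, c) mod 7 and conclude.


F(4,3,3) ≡ 0 (mod 7); P is on the curve.

Evaluate F(4, 3, 3) term-by-term (mod 7).
  -X**2*Y ↦ -1·16·3·1 = -48
  2*X**2*Z ↦ 2·16·1·3 = 96
  2*X*Y**2 ↦ 2·4·9·1 = 72
  3*X*Y*Z ↦ 3·4·3·3 = 108
  X*Z**2 ↦ 1·4·1·9 = 36
  3*Y**3 ↦ 3·1·27·1 = 81
  3*Y**2*Z ↦ 3·1·9·3 = 81
  2*Y*Z**2 ↦ 2·1·3·9 = 54
  -3*Z**3 ↦ -3·1·1·27 = -81
Sum: F(4, 3, 3) = (-48) + (96) + (72) + (108) + (36) + (81) + (81) + (54) + (-81) = 399.
Reducing mod 7: 399 ≡ 0 (mod 7).
Since F(a, b, c) ≡ 0 (mod 7), P lies on the curve.


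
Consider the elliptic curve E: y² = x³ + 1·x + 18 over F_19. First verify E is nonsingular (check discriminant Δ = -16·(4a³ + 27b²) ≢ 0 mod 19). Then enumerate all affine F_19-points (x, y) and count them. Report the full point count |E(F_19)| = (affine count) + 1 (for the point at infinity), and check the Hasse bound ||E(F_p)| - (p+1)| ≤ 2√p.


Affine points = {(1, 1), (1, 18), (2, 3), (2, 16), (7, 8), (7, 11), (8, 5), (8, 14), (11, 7), (11, 12), (13, 9), (13, 10), (15, 8), (15, 11), (16, 8), (16, 11), (18, 4), (18, 15)}; affine count = 18; |E(F_19)| = 19.

Discriminant check: Δ ∝ 4a³ + 27b² = 4·1³ + 27·18² = 4·1 + 27·324 ≡ 12 (mod 19). Nonzero ⇒ E is nonsingular.
For each x ∈ F_19, compute rhs = x³ + 1·x + 18 mod 19, then count y ∈ F_19 with y² ≡ rhs.
  x = 0: rhs = 18, matching y values: none (0 points).
  x = 1: rhs = 1, matching y values: 1, 18 (2 points).
  x = 2: rhs = 9, matching y values: 3, 16 (2 points).
  x = 3: rhs = 10, matching y values: none (0 points).
  x = 4: rhs = 10, matching y values: none (0 points).
  x = 5: rhs = 15, matching y values: none (0 points).
  x = 6: rhs = 12, matching y values: none (0 points).
  x = 7: rhs = 7, matching y values: 8, 11 (2 points).
  x = 8: rhs = 6, matching y values: 5, 14 (2 points).
  x = 9: rhs = 15, matching y values: none (0 points).
  x = 10: rhs = 2, matching y values: none (0 points).
  x = 11: rhs = 11, matching y values: 7, 12 (2 points).
  x = 12: rhs = 10, matching y values: none (0 points).
  x = 13: rhs = 5, matching y values: 9, 10 (2 points).
  x = 14: rhs = 2, matching y values: none (0 points).
  x = 15: rhs = 7, matching y values: 8, 11 (2 points).
  x = 16: rhs = 7, matching y values: 8, 11 (2 points).
  x = 17: rhs = 8, matching y values: none (0 points).
  x = 18: rhs = 16, matching y values: 4, 15 (2 points).
Total affine count: 18.
Full point count |E(F_19)| = 18 + 1 = 19.
Hasse bound: |19 − (19+1)| = |-1| = 1 ≤ 2√19 ≈ 8.7178 ✓.


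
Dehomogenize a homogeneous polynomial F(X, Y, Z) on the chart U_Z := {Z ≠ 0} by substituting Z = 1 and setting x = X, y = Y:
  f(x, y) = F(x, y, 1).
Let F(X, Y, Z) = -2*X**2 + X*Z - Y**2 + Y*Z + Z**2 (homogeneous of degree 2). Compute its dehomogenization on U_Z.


f(x, y) = -2*x**2 + x - y**2 + y + 1

On U_Z we set Z = 1. Each monomial c·X^i·Y^j·Z^k in F becomes c·x^i·y^j·1^k = c·x^i·y^j.
Substituting Z = 1: F(X, Y, 1) = -2*x**2 + x - y**2 + y + 1.
Note: deg(f) ≤ deg(F) = 2; strict inequality happens when F is divisible by Z (lost terms).


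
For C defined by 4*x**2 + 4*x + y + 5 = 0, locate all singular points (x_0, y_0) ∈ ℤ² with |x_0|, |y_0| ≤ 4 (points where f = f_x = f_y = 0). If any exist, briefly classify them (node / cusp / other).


No singular points in the scanned grid; C is smooth there.

Compute partial derivatives:
  f_x = 8*x + 4.
  f_y = 1.
f_y = 1 is a nonzero constant, so f_y never vanishes: no point (x, y) can satisfy f = f_x = f_y = 0. In particular no (x, y) ∈ {−4, ..., 4}² is singular; the curve is smooth.


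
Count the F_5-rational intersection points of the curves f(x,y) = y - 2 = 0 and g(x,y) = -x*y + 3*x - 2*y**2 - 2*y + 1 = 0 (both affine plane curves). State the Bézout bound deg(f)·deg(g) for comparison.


Common zeros: {(1, 2)}; count = 1; Bézout bound = 2.

deg(f) = 1, deg(g) = 2, so Bézout bound = 2.
Scan x ∈ F_5. For each x, list the y ∈ F_5 with f(x, y) ≡ 0 and those with g(x, y) ≡ 0 (mod 5); the common zeros in that column are the intersection.
  x = 0: f ≡ 0 at y ∈ {2}; g ≡ 0 at y ∈ ∅; common: ∅.
  x = 1: f ≡ 0 at y ∈ {2}; g ≡ 0 at y ∈ {2, 4}; common: {2}.
  x = 2: f ≡ 0 at y ∈ {2}; g ≡ 0 at y ∈ ∅; common: ∅.
  x = 3: f ≡ 0 at y ∈ {2}; g ≡ 0 at y ∈ {0}; common: ∅.
  x = 4: f ≡ 0 at y ∈ {2}; g ≡ 0 at y ∈ {1}; common: ∅.
Collecting: common zeros = {(1, 2)}, so the count is 1.
Comparison with the Bézout bound: 1 ≤ 2 = deg(f)·deg(g), as expected for curves with no common component (the affine F_5-count falls short of the bound because intersections may lie at infinity, over extension fields, or carry multiplicity).


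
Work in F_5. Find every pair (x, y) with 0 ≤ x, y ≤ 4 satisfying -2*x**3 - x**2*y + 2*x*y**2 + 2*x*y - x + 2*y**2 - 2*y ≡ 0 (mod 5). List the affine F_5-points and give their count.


Affine F_5-points: {(0, 0), (0, 1), (1, 1), (1, 3), (2, 3), (2, 4), (3, 2), (3, 3)}; count = 8.

For each of the 25 pairs (x, y) ∈ F_5², evaluate f(x, y) mod 5. Record the zeros.
  x = 0: [0↦0, 1↦0, 2↦4, 3↦2, 4↦4]  zeros at y ∈ {0, 1}
  x = 1: [0↦2, 1↦0, 2↦1, 3↦0, 4↦2]  zeros at y ∈ {1, 3}
  x = 2: [0↦2, 1↦1, 2↦2, 3↦0, 4↦0]  zeros at y ∈ {3, 4}
  x = 3: [0↦3, 1↦1, 2↦0, 3↦0, 4↦1]  zeros at y ∈ {2, 3}
  x = 4: [0↦3, 1↦3, 2↦3, 3↦3, 4↦3]  zeros at y ∈ ∅
Collecting zeros: affine points = {(0, 0), (0, 1), (1, 1), (1, 3), (2, 3), (2, 4), (3, 2), (3, 3)}.
Total count |C(F_5)_aff| = 8.


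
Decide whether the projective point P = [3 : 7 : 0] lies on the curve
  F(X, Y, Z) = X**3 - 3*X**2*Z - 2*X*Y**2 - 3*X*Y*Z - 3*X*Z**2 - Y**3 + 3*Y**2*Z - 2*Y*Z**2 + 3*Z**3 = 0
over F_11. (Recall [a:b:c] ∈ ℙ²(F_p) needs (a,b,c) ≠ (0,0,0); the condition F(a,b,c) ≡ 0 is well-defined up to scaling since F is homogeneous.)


F(3,7,0) ≡ 6 (mod 11); P is NOT on the curve.

Evaluate F(3, 7, 0) term-by-term (mod 11).
  X**3 ↦ 1·27·1·1 = 27
  -3*X**2*Z ↦ -3·9·1·0 = 0
  -2*X*Y**2 ↦ -2·3·49·1 = -294
  -3*X*Y*Z ↦ -3·3·7·0 = 0
  -3*X*Z**2 ↦ -3·3·1·0 = 0
  -Y**3 ↦ -1·1·343·1 = -343
  3*Y**2*Z ↦ 3·1·49·0 = 0
  -2*Y*Z**2 ↦ -2·1·7·0 = 0
  3*Z**3 ↦ 3·1·1·0 = 0
Sum: F(3, 7, 0) = (27) + (0) + (-294) + (0) + (0) + (-343) + (0) + (0) + (0) = -610.
Reducing mod 11: -610 ≡ 6 (mod 11).
Since F(a, b, c) ≡ 6 ≠ 0 (mod 11), P does NOT lie on the curve.


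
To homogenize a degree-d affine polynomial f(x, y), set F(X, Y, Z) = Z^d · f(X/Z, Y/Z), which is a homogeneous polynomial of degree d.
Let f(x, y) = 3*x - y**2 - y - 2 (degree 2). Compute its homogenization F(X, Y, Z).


F(X, Y, Z) = 3*X*Z - Y**2 - Y*Z - 2*Z**2

deg(f) = 2.
Substitute x = X/Z, y = Y/Z into f, then multiply by Z^2.
  monomial 3·x^1·y^0 ↦ 3·X^1·Y^0·Z^1.
  monomial -1·x^0·y^2 ↦ -1·X^0·Y^2·Z^0.
  monomial -1·x^0·y^1 ↦ -1·X^0·Y^1·Z^1.
  monomial -2·x^0·y^0 ↦ -2·X^0·Y^0·Z^2.
Collecting: F(X, Y, Z) = 3*X*Z - Y**2 - Y*Z - 2*Z**2.


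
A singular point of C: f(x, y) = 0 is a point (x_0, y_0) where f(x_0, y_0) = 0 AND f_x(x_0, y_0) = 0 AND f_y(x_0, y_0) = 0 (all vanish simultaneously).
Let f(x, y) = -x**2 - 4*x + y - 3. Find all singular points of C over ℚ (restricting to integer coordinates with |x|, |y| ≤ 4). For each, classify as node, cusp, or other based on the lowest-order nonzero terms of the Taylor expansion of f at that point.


No singular points in the scanned grid; C is smooth there.

Compute partial derivatives:
  f_x = -2*x - 4.
  f_y = 1.
f_y = 1 is a nonzero constant, so f_y never vanishes: no point (x, y) can satisfy f = f_x = f_y = 0. In particular no (x, y) ∈ {−4, ..., 4}² is singular; the curve is smooth.


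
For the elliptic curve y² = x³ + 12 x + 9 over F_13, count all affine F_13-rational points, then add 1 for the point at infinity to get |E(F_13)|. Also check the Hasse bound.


Affine points = {(0, 3), (0, 10), (1, 3), (1, 10), (4, 2), (4, 11), (5, 5), (5, 8), (9, 1), (9, 12), (11, 4), (11, 9), (12, 3), (12, 10)}; affine count = 14; |E(F_13)| = 15.

Discriminant check: Δ ∝ 4a³ + 27b² = 4·12³ + 27·9² = 4·1728 + 27·81 ≡ 12 (mod 13). Nonzero ⇒ E is nonsingular.
For each x ∈ F_13, compute rhs = x³ + 12·x + 9 mod 13, then count y ∈ F_13 with y² ≡ rhs.
  x = 0: rhs = 9, matching y values: 3, 10 (2 points).
  x = 1: rhs = 9, matching y values: 3, 10 (2 points).
  x = 2: rhs = 2, matching y values: none (0 points).
  x = 3: rhs = 7, matching y values: none (0 points).
  x = 4: rhs = 4, matching y values: 2, 11 (2 points).
  x = 5: rhs = 12, matching y values: 5, 8 (2 points).
  x = 6: rhs = 11, matching y values: none (0 points).
  x = 7: rhs = 7, matching y values: none (0 points).
  x = 8: rhs = 6, matching y values: none (0 points).
  x = 9: rhs = 1, matching y values: 1, 12 (2 points).
  x = 10: rhs = 11, matching y values: none (0 points).
  x = 11: rhs = 3, matching y values: 4, 9 (2 points).
  x = 12: rhs = 9, matching y values: 3, 10 (2 points).
Total affine count: 14.
Full point count |E(F_13)| = 14 + 1 = 15.
Hasse bound: |15 − (13+1)| = |1| = 1 ≤ 2√13 ≈ 7.2111 ✓.


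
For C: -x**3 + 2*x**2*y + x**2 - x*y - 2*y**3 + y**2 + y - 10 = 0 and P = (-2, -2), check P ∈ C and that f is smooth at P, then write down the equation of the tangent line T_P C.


Tangent line at P: 2*x - 17*y - 30 = 0.

Step 1: f(-2, -2) = 0, so P lies on C.
Step 2: partial derivatives
  f_x(x, y) = -3*x**2 + 4*x*y + 2*x - y, f_y(x, y) = 2*x**2 - x - 6*y**2 + 2*y + 1.
  f_x(P) = 2, f_y(P) = -17 (gradient nonzero, so P is smooth).
Step 3: tangent line at P: 2·(x − -2) + -17·(y − -2) = 0.
Expanding: 2*x - 17*y - 30 = 0.


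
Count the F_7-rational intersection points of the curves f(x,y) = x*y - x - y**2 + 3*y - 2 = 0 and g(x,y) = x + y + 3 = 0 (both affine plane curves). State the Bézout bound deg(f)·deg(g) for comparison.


Common zeros: {(1, 3), (3, 1)}; count = 2; Bézout bound = 2.

deg(f) = 2, deg(g) = 1, so Bézout bound = 2.
Scan x ∈ F_7. For each x, list the y ∈ F_7 with f(x, y) ≡ 0 and those with g(x, y) ≡ 0 (mod 7); the common zeros in that column are the intersection.
  x = 0: f ≡ 0 at y ∈ {1, 2}; g ≡ 0 at y ∈ {4}; common: ∅.
  x = 1: f ≡ 0 at y ∈ {1, 3}; g ≡ 0 at y ∈ {3}; common: {3}.
  x = 2: f ≡ 0 at y ∈ {1, 4}; g ≡ 0 at y ∈ {2}; common: ∅.
  x = 3: f ≡ 0 at y ∈ {1, 5}; g ≡ 0 at y ∈ {1}; common: {1}.
  x = 4: f ≡ 0 at y ∈ {1, 6}; g ≡ 0 at y ∈ {0}; common: ∅.
  x = 5: f ≡ 0 at y ∈ {0, 1}; g ≡ 0 at y ∈ {6}; common: ∅.
  x = 6: f ≡ 0 at y ∈ {1}; g ≡ 0 at y ∈ {5}; common: ∅.
Collecting: common zeros = {(1, 3), (3, 1)}, so the count is 2.
Comparison with the Bézout bound: 2 ≤ 2 = deg(f)·deg(g), as expected for curves with no common component (the bound is attained).


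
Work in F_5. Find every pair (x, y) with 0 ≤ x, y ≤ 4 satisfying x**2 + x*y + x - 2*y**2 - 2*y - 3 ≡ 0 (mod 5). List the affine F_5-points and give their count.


Affine F_5-points: {(0, 2), (2, 2), (2, 3), (4, 3)}; count = 4.

For each of the 25 pairs (x, y) ∈ F_5², evaluate f(x, y) mod 5. Record the zeros.
  x = 0: [0↦2, 1↦3, 2↦0, 3↦3, 4↦2]  zeros at y ∈ {2}
  x = 1: [0↦4, 1↦1, 2↦4, 3↦3, 4↦3]  zeros at y ∈ ∅
  x = 2: [0↦3, 1↦1, 2↦0, 3↦0, 4↦1]  zeros at y ∈ {2, 3}
  x = 3: [0↦4, 1↦3, 2↦3, 3↦4, 4↦1]  zeros at y ∈ ∅
  x = 4: [0↦2, 1↦2, 2↦3, 3↦0, 4↦3]  zeros at y ∈ {3}
Collecting zeros: affine points = {(0, 2), (2, 2), (2, 3), (4, 3)}.
Total count |C(F_5)_aff| = 4.


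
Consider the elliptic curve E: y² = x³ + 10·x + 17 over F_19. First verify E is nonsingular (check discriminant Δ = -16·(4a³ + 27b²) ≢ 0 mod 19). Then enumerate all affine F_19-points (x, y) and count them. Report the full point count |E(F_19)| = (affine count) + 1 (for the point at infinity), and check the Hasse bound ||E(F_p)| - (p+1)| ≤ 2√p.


Affine points = {(0, 6), (0, 13), (1, 3), (1, 16), (2, 8), (2, 11), (3, 6), (3, 13), (4, 8), (4, 11), (8, 1), (8, 18), (9, 0), (13, 8), (13, 11), (16, 6), (16, 13), (18, 5), (18, 14)}; affine count = 19; |E(F_19)| = 20.

Discriminant check: Δ ∝ 4a³ + 27b² = 4·10³ + 27·17² = 4·1000 + 27·289 ≡ 4 (mod 19). Nonzero ⇒ E is nonsingular.
For each x ∈ F_19, compute rhs = x³ + 10·x + 17 mod 19, then count y ∈ F_19 with y² ≡ rhs.
  x = 0: rhs = 17, matching y values: 6, 13 (2 points).
  x = 1: rhs = 9, matching y values: 3, 16 (2 points).
  x = 2: rhs = 7, matching y values: 8, 11 (2 points).
  x = 3: rhs = 17, matching y values: 6, 13 (2 points).
  x = 4: rhs = 7, matching y values: 8, 11 (2 points).
  x = 5: rhs = 2, matching y values: none (0 points).
  x = 6: rhs = 8, matching y values: none (0 points).
  x = 7: rhs = 12, matching y values: none (0 points).
  x = 8: rhs = 1, matching y values: 1, 18 (2 points).
  x = 9: rhs = 0, matching y values: 0 (1 points).
  x = 10: rhs = 15, matching y values: none (0 points).
  x = 11: rhs = 14, matching y values: none (0 points).
  x = 12: rhs = 3, matching y values: none (0 points).
  x = 13: rhs = 7, matching y values: 8, 11 (2 points).
  x = 14: rhs = 13, matching y values: none (0 points).
  x = 15: rhs = 8, matching y values: none (0 points).
  x = 16: rhs = 17, matching y values: 6, 13 (2 points).
  x = 17: rhs = 8, matching y values: none (0 points).
  x = 18: rhs = 6, matching y values: 5, 14 (2 points).
Total affine count: 19.
Full point count |E(F_19)| = 19 + 1 = 20.
Hasse bound: |20 − (19+1)| = |0| = 0 ≤ 2√19 ≈ 8.7178 ✓.


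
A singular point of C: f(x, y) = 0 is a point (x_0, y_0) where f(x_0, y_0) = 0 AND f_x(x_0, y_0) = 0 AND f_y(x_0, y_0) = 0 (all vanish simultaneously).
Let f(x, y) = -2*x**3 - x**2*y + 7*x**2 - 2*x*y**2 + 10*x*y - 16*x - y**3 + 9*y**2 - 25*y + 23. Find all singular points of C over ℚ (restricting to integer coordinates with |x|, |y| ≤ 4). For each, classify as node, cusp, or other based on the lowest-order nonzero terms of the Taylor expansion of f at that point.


Singular points: {(1, 2)}; classification: node.

Compute partial derivatives:
  f_x = -6*x**2 - 2*x*y + 14*x - 2*y**2 + 10*y - 16.
  f_y = -x**2 - 4*x*y + 10*x - 3*y**2 + 18*y - 25.
Scan x_0 ∈ {−4, ..., 4}. For each x_0, f_y(x_0, y) is a polynomial in y; find its integer roots y ∈ {−4, ..., 4}, then test f_x and f at those candidates.
  x = -4: f_y(-4, y) = -3*y**2 + 34*y - 81; no integer root y with |y| ≤ 4.
  x = -3: f_y(-3, y) = -3*y**2 + 30*y - 64; no integer root y with |y| ≤ 4.
  x = -2: f_y(-2, y) = -3*y**2 + 26*y - 49; no integer root y with |y| ≤ 4.
  x = -1: f_y(-1, y) = -3*y**2 + 22*y - 36; no integer root y with |y| ≤ 4.
  x = 0: f_y(0, y) = -3*y**2 + 18*y - 25; no integer root y with |y| ≤ 4.
  x = 1: f_y(1, y) = -3*y**2 + 14*y - 16; vanishes at y ∈ {2}. (1, 2): f_x = 0, f = 0 — SINGULAR.
  x = 2: f_y(2, y) = -3*y**2 + 10*y - 9; no integer root y with |y| ≤ 4.
  x = 3: f_y(3, y) = -3*y**2 + 6*y - 4; no integer root y with |y| ≤ 4.
  x = 4: f_y(4, y) = -3*y**2 + 2*y - 1; no integer root y with |y| ≤ 4.
Only singular point on the grid: (1, 2).
Classify: substitute x = 1 + u, y = 2 + v and expand: f = -2*u**3 - u**2*v - u**2 - 2*u*v**2 - v**3 + v**2.
No constant or linear terms (consistent with a singular point). Quadratic part: -u**2 + v**2. Cubic part: -2*u**3 - u**2*v - 2*u*v**2 - v**3.
The quadratic part v**2 - u**2 = (v − u)(v + u) splits into two distinct linear factors, so there are two distinct tangent lines y − 2 = ±(x − 1) — this is a node (ordinary double point).
Classification: node.


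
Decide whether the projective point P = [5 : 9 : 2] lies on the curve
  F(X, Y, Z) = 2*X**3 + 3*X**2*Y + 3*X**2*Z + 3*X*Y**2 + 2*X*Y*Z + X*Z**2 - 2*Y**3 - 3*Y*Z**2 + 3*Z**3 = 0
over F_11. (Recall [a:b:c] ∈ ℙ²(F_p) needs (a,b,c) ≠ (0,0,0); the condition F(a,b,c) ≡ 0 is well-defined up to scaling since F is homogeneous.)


F(5,9,2) ≡ 2 (mod 11); P is NOT on the curve.

Evaluate F(5, 9, 2) term-by-term (mod 11).
  2*X**3 ↦ 2·125·1·1 = 250
  3*X**2*Y ↦ 3·25·9·1 = 675
  3*X**2*Z ↦ 3·25·1·2 = 150
  3*X*Y**2 ↦ 3·5·81·1 = 1215
  2*X*Y*Z ↦ 2·5·9·2 = 180
  X*Z**2 ↦ 1·5·1·4 = 20
  -2*Y**3 ↦ -2·1·729·1 = -1458
  -3*Y*Z**2 ↦ -3·1·9·4 = -108
  3*Z**3 ↦ 3·1·1·8 = 24
Sum: F(5, 9, 2) = (250) + (675) + (150) + (1215) + (180) + (20) + (-1458) + (-108) + (24) = 948.
Reducing mod 11: 948 ≡ 2 (mod 11).
Since F(a, b, c) ≡ 2 ≠ 0 (mod 11), P does NOT lie on the curve.


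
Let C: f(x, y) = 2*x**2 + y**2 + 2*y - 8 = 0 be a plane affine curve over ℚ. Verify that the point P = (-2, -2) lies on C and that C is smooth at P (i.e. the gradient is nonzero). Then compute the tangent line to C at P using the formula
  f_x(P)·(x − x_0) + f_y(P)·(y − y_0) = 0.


Tangent line at P: -8*x - 2*y - 20 = 0.

Step 1: f(-2, -2) = 0, so P lies on C.
Step 2: partial derivatives
  f_x(x, y) = 4*x, f_y(x, y) = 2*y + 2.
  f_x(P) = -8, f_y(P) = -2 (gradient nonzero, so P is smooth).
Step 3: tangent line at P: -8·(x − -2) + -2·(y − -2) = 0.
Expanding: -8*x - 2*y - 20 = 0.


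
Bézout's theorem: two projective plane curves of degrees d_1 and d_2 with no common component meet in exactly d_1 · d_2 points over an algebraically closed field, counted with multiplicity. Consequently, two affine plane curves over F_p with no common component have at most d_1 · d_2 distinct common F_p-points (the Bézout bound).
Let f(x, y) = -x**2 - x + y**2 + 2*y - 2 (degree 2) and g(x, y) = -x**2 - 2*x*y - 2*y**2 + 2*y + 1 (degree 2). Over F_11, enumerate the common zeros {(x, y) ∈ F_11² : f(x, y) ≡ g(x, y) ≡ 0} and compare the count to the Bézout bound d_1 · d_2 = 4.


Common zeros: {(4, 9), (8, 2)}; count = 2; Bézout bound = 4.

deg(f) = 2, deg(g) = 2, so Bézout bound = 4.
Scan x ∈ F_11. For each x, list the y ∈ F_11 with f(x, y) ≡ 0 and those with g(x, y) ≡ 0 (mod 11); the common zeros in that column are the intersection.
  x = 0: f ≡ 0 at y ∈ {4, 5}; g ≡ 0 at y ∈ {3, 9}; common: ∅.
  x = 1: f ≡ 0 at y ∈ {3, 6}; g ≡ 0 at y ∈ {0}; common: ∅.
  x = 2: f ≡ 0 at y ∈ {2, 7}; g ≡ 0 at y ∈ ∅; common: ∅.
  x = 3: f ≡ 0 at y ∈ {1, 8}; g ≡ 0 at y ∈ ∅; common: ∅.
  x = 4: f ≡ 0 at y ∈ {0, 9}; g ≡ 0 at y ∈ {9, 10}; common: {9}.
  x = 5: f ≡ 0 at y ∈ {10}; g ≡ 0 at y ∈ {3, 4}; common: ∅.
  x = 6: f ≡ 0 at y ∈ {0, 9}; g ≡ 0 at y ∈ ∅; common: ∅.
  x = 7: f ≡ 0 at y ∈ {1, 8}; g ≡ 0 at y ∈ ∅; common: ∅.
  x = 8: f ≡ 0 at y ∈ {2, 7}; g ≡ 0 at y ∈ {2}; common: {2}.
  x = 9: f ≡ 0 at y ∈ {3, 6}; g ≡ 0 at y ∈ {4, 10}; common: ∅.
  x = 10: f ≡ 0 at y ∈ {4, 5}; g ≡ 0 at y ∈ {0, 2}; common: ∅.
Collecting: common zeros = {(4, 9), (8, 2)}, so the count is 2.
Comparison with the Bézout bound: 2 ≤ 4 = deg(f)·deg(g), as expected for curves with no common component (the affine F_11-count falls short of the bound because intersections may lie at infinity, over extension fields, or carry multiplicity).


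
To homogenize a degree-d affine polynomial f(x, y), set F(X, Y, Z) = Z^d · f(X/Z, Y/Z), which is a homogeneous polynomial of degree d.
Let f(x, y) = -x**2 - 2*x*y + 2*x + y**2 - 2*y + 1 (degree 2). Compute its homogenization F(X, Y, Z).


F(X, Y, Z) = -X**2 - 2*X*Y + 2*X*Z + Y**2 - 2*Y*Z + Z**2

deg(f) = 2.
Substitute x = X/Z, y = Y/Z into f, then multiply by Z^2.
  monomial -1·x^2·y^0 ↦ -1·X^2·Y^0·Z^0.
  monomial -2·x^1·y^1 ↦ -2·X^1·Y^1·Z^0.
  monomial 2·x^1·y^0 ↦ 2·X^1·Y^0·Z^1.
  monomial 1·x^0·y^2 ↦ 1·X^0·Y^2·Z^0.
  monomial -2·x^0·y^1 ↦ -2·X^0·Y^1·Z^1.
  monomial 1·x^0·y^0 ↦ 1·X^0·Y^0·Z^2.
Collecting: F(X, Y, Z) = -X**2 - 2*X*Y + 2*X*Z + Y**2 - 2*Y*Z + Z**2.


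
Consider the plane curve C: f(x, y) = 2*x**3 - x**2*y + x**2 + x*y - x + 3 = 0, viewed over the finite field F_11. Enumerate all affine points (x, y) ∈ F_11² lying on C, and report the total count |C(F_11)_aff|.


Affine F_11-points: {(2, 5), (3, 5), (4, 0), (5, 1), (6, 10), (7, 3), (8, 5), (9, 8), (10, 7)}; count = 9.

For each of the 121 pairs (x, y) ∈ F_11², evaluate f(x, y) mod 11. Record the zeros.
  x = 0: [0↦3, 1↦3, 2↦3, 3↦3, 4↦3, 5↦3, 6↦3, 7↦3, 8↦3, 9↦3, 10↦3]  zeros at y ∈ ∅
  x = 1: [0↦5, 1↦5, 2↦5, 3↦5, 4↦5, 5↦5, 6↦5, 7↦5, 8↦5, 9↦5, 10↦5]  zeros at y ∈ ∅
  x = 2: [0↦10, 1↦8, 2↦6, 3↦4, 4↦2, 5↦0, 6↦9, 7↦7, 8↦5, 9↦3, 10↦1]  zeros at y ∈ {5}
  x = 3: [0↦8, 1↦2, 2↦7, 3↦1, 4↦6, 5↦0, 6↦5, 7↦10, 8↦4, 9↦9, 10↦3]  zeros at y ∈ {5}
  x = 4: [0↦0, 1↦10, 2↦9, 3↦8, 4↦7, 5↦6, 6↦5, 7↦4, 8↦3, 9↦2, 10↦1]  zeros at y ∈ {0}
  x = 5: [0↦9, 1↦0, 2↦2, 3↦4, 4↦6, 5↦8, 6↦10, 7↦1, 8↦3, 9↦5, 10↦7]  zeros at y ∈ {1}
  x = 6: [0↦3, 1↦6, 2↦9, 3↦1, 4↦4, 5↦7, 6↦10, 7↦2, 8↦5, 9↦8, 10↦0]  zeros at y ∈ {10}
  x = 7: [0↦5, 1↦7, 2↦9, 3↦0, 4↦2, 5↦4, 6↦6, 7↦8, 8↦10, 9↦1, 10↦3]  zeros at y ∈ {3}
  x = 8: [0↦5, 1↦4, 2↦3, 3↦2, 4↦1, 5↦0, 6↦10, 7↦9, 8↦8, 9↦7, 10↦6]  zeros at y ∈ {5}
  x = 9: [0↦4, 1↦9, 2↦3, 3↦8, 4↦2, 5↦7, 6↦1, 7↦6, 8↦0, 9↦5, 10↦10]  zeros at y ∈ {8}
  x = 10: [0↦3, 1↦1, 2↦10, 3↦8, 4↦6, 5↦4, 6↦2, 7↦0, 8↦9, 9↦7, 10↦5]  zeros at y ∈ {7}
Collecting zeros: affine points = {(2, 5), (3, 5), (4, 0), (5, 1), (6, 10), (7, 3), (8, 5), (9, 8), (10, 7)}.
Total count |C(F_11)_aff| = 9.


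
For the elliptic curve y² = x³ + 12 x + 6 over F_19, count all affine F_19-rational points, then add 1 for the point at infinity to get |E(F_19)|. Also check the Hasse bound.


Affine points = {(0, 5), (0, 14), (1, 0), (2, 0), (4, 2), (4, 17), (5, 1), (5, 18), (6, 3), (6, 16), (8, 5), (8, 14), (9, 8), (9, 11), (10, 9), (10, 10), (11, 5), (11, 14), (12, 4), (12, 15), (14, 7), (14, 12), (16, 0)}; affine count = 23; |E(F_19)| = 24.

Discriminant check: Δ ∝ 4a³ + 27b² = 4·12³ + 27·6² = 4·1728 + 27·36 ≡ 18 (mod 19). Nonzero ⇒ E is nonsingular.
For each x ∈ F_19, compute rhs = x³ + 12·x + 6 mod 19, then count y ∈ F_19 with y² ≡ rhs.
  x = 0: rhs = 6, matching y values: 5, 14 (2 points).
  x = 1: rhs = 0, matching y values: 0 (1 points).
  x = 2: rhs = 0, matching y values: 0 (1 points).
  x = 3: rhs = 12, matching y values: none (0 points).
  x = 4: rhs = 4, matching y values: 2, 17 (2 points).
  x = 5: rhs = 1, matching y values: 1, 18 (2 points).
  x = 6: rhs = 9, matching y values: 3, 16 (2 points).
  x = 7: rhs = 15, matching y values: none (0 points).
  x = 8: rhs = 6, matching y values: 5, 14 (2 points).
  x = 9: rhs = 7, matching y values: 8, 11 (2 points).
  x = 10: rhs = 5, matching y values: 9, 10 (2 points).
  x = 11: rhs = 6, matching y values: 5, 14 (2 points).
  x = 12: rhs = 16, matching y values: 4, 15 (2 points).
  x = 13: rhs = 3, matching y values: none (0 points).
  x = 14: rhs = 11, matching y values: 7, 12 (2 points).
  x = 15: rhs = 8, matching y values: none (0 points).
  x = 16: rhs = 0, matching y values: 0 (1 points).
  x = 17: rhs = 12, matching y values: none (0 points).
  x = 18: rhs = 12, matching y values: none (0 points).
Total affine count: 23.
Full point count |E(F_19)| = 23 + 1 = 24.
Hasse bound: |24 − (19+1)| = |4| = 4 ≤ 2√19 ≈ 8.7178 ✓.


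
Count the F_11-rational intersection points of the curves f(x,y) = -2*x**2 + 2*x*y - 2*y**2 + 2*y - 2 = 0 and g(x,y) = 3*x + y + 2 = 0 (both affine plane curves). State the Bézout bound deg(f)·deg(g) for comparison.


Common zeros: ∅; count = 0; Bézout bound = 2.

deg(f) = 2, deg(g) = 1, so Bézout bound = 2.
Scan x ∈ F_11. For each x, list the y ∈ F_11 with f(x, y) ≡ 0 and those with g(x, y) ≡ 0 (mod 11); the common zeros in that column are the intersection.
  x = 0: f ≡ 0 at y ∈ ∅; g ≡ 0 at y ∈ {9}; common: ∅.
  x = 1: f ≡ 0 at y ∈ ∅; g ≡ 0 at y ∈ {6}; common: ∅.
  x = 2: f ≡ 0 at y ∈ {7}; g ≡ 0 at y ∈ {3}; common: ∅.
  x = 3: f ≡ 0 at y ∈ {6, 9}; g ≡ 0 at y ∈ {0}; common: ∅.
  x = 4: f ≡ 0 at y ∈ {2, 3}; g ≡ 0 at y ∈ {8}; common: ∅.
  x = 5: f ≡ 0 at y ∈ {7, 10}; g ≡ 0 at y ∈ {5}; common: ∅.
  x = 6: f ≡ 0 at y ∈ {9}; g ≡ 0 at y ∈ {2}; common: ∅.
  x = 7: f ≡ 0 at y ∈ ∅; g ≡ 0 at y ∈ {10}; common: ∅.
  x = 8: f ≡ 0 at y ∈ ∅; g ≡ 0 at y ∈ {7}; common: ∅.
  x = 9: f ≡ 0 at y ∈ {2, 8}; g ≡ 0 at y ∈ {4}; common: ∅.
  x = 10: f ≡ 0 at y ∈ {3, 8}; g ≡ 0 at y ∈ {1}; common: ∅.
Collecting: common zeros = ∅, so the count is 0.
Comparison with the Bézout bound: 0 ≤ 2 = deg(f)·deg(g), as expected for curves with no common component (the affine F_11-count falls short of the bound because intersections may lie at infinity, over extension fields, or carry multiplicity).


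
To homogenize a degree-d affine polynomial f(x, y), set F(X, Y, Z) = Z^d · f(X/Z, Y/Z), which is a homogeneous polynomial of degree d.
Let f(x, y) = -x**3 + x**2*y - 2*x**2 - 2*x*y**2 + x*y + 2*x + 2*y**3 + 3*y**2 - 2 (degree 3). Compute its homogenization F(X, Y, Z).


F(X, Y, Z) = -X**3 + X**2*Y - 2*X**2*Z - 2*X*Y**2 + X*Y*Z + 2*X*Z**2 + 2*Y**3 + 3*Y**2*Z - 2*Z**3

deg(f) = 3.
Substitute x = X/Z, y = Y/Z into f, then multiply by Z^3.
  monomial -1·x^3·y^0 ↦ -1·X^3·Y^0·Z^0.
  monomial 1·x^2·y^1 ↦ 1·X^2·Y^1·Z^0.
  monomial -2·x^2·y^0 ↦ -2·X^2·Y^0·Z^1.
  monomial -2·x^1·y^2 ↦ -2·X^1·Y^2·Z^0.
  monomial 1·x^1·y^1 ↦ 1·X^1·Y^1·Z^1.
  monomial 2·x^1·y^0 ↦ 2·X^1·Y^0·Z^2.
  monomial 2·x^0·y^3 ↦ 2·X^0·Y^3·Z^0.
  monomial 3·x^0·y^2 ↦ 3·X^0·Y^2·Z^1.
  monomial -2·x^0·y^0 ↦ -2·X^0·Y^0·Z^3.
Collecting: F(X, Y, Z) = -X**3 + X**2*Y - 2*X**2*Z - 2*X*Y**2 + X*Y*Z + 2*X*Z**2 + 2*Y**3 + 3*Y**2*Z - 2*Z**3.


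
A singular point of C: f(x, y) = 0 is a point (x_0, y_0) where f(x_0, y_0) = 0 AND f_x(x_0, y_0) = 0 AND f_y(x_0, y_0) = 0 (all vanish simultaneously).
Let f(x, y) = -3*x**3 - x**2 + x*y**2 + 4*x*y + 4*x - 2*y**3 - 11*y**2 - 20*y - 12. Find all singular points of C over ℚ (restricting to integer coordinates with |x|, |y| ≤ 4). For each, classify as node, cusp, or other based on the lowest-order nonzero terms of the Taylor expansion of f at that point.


Singular points: {(0, -2)}; classification: node.

Compute partial derivatives:
  f_x = -9*x**2 - 2*x + y**2 + 4*y + 4.
  f_y = 2*x*y + 4*x - 6*y**2 - 22*y - 20.
Scan x_0 ∈ {−4, ..., 4}. For each x_0, f_y(x_0, y) is a polynomial in y; find its integer roots y ∈ {−4, ..., 4}, then test f_x and f at those candidates.
  x = -4: f_y(-4, y) = -6*y**2 - 30*y - 36; vanishes at y ∈ {-3, -2}. (-4, -3): f_x = -135 ≠ 0; (-4, -2): f_x = -136 ≠ 0.
  x = -3: f_y(-3, y) = -6*y**2 - 28*y - 32; vanishes at y ∈ {-2}. (-3, -2): f_x = -75 ≠ 0.
  x = -2: f_y(-2, y) = -6*y**2 - 26*y - 28; vanishes at y ∈ {-2}. (-2, -2): f_x = -32 ≠ 0.
  x = -1: f_y(-1, y) = -6*y**2 - 24*y - 24; vanishes at y ∈ {-2}. (-1, -2): f_x = -7 ≠ 0.
  x = 0: f_y(0, y) = -6*y**2 - 22*y - 20; vanishes at y ∈ {-2}. (0, -2): f_x = 0, f = 0 — SINGULAR.
  x = 1: f_y(1, y) = -6*y**2 - 20*y - 16; vanishes at y ∈ {-2}. (1, -2): f_x = -11 ≠ 0.
  x = 2: f_y(2, y) = -6*y**2 - 18*y - 12; vanishes at y ∈ {-2, -1}. (2, -2): f_x = -40 ≠ 0; (2, -1): f_x = -39 ≠ 0.
  x = 3: f_y(3, y) = -6*y**2 - 16*y - 8; vanishes at y ∈ {-2}. (3, -2): f_x = -87 ≠ 0.
  x = 4: f_y(4, y) = -6*y**2 - 14*y - 4; vanishes at y ∈ {-2}. (4, -2): f_x = -152 ≠ 0.
Only singular point on the grid: (0, -2).
Classify: substitute x = 0 + u, y = -2 + v and expand: f = -3*u**3 - u**2 + u*v**2 - 2*v**3 + v**2.
No constant or linear terms (consistent with a singular point). Quadratic part: -u**2 + v**2. Cubic part: -3*u**3 + u*v**2 - 2*v**3.
The quadratic part v**2 - u**2 = (v − u)(v + u) splits into two distinct linear factors, so there are two distinct tangent lines y − -2 = ±(x − 0) — this is a node (ordinary double point).
Classification: node.


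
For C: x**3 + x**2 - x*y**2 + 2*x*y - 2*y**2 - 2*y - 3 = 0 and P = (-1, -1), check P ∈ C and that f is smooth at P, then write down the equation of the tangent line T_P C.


Tangent line at P: -2*x - 2*y - 4 = 0.

Step 1: f(-1, -1) = 0, so P lies on C.
Step 2: partial derivatives
  f_x(x, y) = 3*x**2 + 2*x - y**2 + 2*y, f_y(x, y) = -2*x*y + 2*x - 4*y - 2.
  f_x(P) = -2, f_y(P) = -2 (gradient nonzero, so P is smooth).
Step 3: tangent line at P: -2·(x − -1) + -2·(y − -1) = 0.
Expanding: -2*x - 2*y - 4 = 0.


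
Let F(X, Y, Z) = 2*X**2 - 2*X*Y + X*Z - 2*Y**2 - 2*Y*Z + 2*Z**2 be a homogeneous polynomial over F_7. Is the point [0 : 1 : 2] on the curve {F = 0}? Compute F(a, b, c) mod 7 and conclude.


F(0,1,2) ≡ 2 (mod 7); P is NOT on the curve.

Evaluate F(0, 1, 2) term-by-term (mod 7).
  2*X**2 ↦ 2·0·1·1 = 0
  -2*X*Y ↦ -2·0·1·1 = 0
  X*Z ↦ 1·0·1·2 = 0
  -2*Y**2 ↦ -2·1·1·1 = -2
  -2*Y*Z ↦ -2·1·1·2 = -4
  2*Z**2 ↦ 2·1·1·4 = 8
Sum: F(0, 1, 2) = (0) + (0) + (0) + (-2) + (-4) + (8) = 2.
Reducing mod 7: 2 ≡ 2 (mod 7).
Since F(a, b, c) ≡ 2 ≠ 0 (mod 7), P does NOT lie on the curve.


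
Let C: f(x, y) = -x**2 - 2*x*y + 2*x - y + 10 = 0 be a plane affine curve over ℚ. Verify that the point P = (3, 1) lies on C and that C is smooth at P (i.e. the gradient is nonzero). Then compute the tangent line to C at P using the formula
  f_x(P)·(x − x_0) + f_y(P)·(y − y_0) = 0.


Tangent line at P: -6*x - 7*y + 25 = 0.

Step 1: f(3, 1) = 0, so P lies on C.
Step 2: partial derivatives
  f_x(x, y) = -2*x - 2*y + 2, f_y(x, y) = -2*x - 1.
  f_x(P) = -6, f_y(P) = -7 (gradient nonzero, so P is smooth).
Step 3: tangent line at P: -6·(x − 3) + -7·(y − 1) = 0.
Expanding: -6*x - 7*y + 25 = 0.


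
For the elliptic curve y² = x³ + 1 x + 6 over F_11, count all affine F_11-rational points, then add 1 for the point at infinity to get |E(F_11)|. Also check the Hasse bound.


Affine points = {(2, 4), (2, 7), (3, 5), (3, 6), (5, 2), (5, 9), (7, 2), (7, 9), (8, 3), (8, 8), (10, 2), (10, 9)}; affine count = 12; |E(F_11)| = 13.

Discriminant check: Δ ∝ 4a³ + 27b² = 4·1³ + 27·6² = 4·1 + 27·36 ≡ 8 (mod 11). Nonzero ⇒ E is nonsingular.
For each x ∈ F_11, compute rhs = x³ + 1·x + 6 mod 11, then count y ∈ F_11 with y² ≡ rhs.
  x = 0: rhs = 6, matching y values: none (0 points).
  x = 1: rhs = 8, matching y values: none (0 points).
  x = 2: rhs = 5, matching y values: 4, 7 (2 points).
  x = 3: rhs = 3, matching y values: 5, 6 (2 points).
  x = 4: rhs = 8, matching y values: none (0 points).
  x = 5: rhs = 4, matching y values: 2, 9 (2 points).
  x = 6: rhs = 8, matching y values: none (0 points).
  x = 7: rhs = 4, matching y values: 2, 9 (2 points).
  x = 8: rhs = 9, matching y values: 3, 8 (2 points).
  x = 9: rhs = 7, matching y values: none (0 points).
  x = 10: rhs = 4, matching y values: 2, 9 (2 points).
Total affine count: 12.
Full point count |E(F_11)| = 12 + 1 = 13.
Hasse bound: |13 − (11+1)| = |1| = 1 ≤ 2√11 ≈ 6.6332 ✓.


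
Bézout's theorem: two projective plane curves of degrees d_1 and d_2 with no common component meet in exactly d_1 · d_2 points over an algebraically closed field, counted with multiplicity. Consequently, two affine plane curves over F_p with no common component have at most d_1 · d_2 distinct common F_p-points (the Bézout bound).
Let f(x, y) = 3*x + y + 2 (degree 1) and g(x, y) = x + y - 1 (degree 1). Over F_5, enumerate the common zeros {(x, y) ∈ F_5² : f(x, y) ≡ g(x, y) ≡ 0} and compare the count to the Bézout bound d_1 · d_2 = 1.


Common zeros: {(1, 0)}; count = 1; Bézout bound = 1.

deg(f) = 1, deg(g) = 1, so Bézout bound = 1.
Scan x ∈ F_5. For each x, list the y ∈ F_5 with f(x, y) ≡ 0 and those with g(x, y) ≡ 0 (mod 5); the common zeros in that column are the intersection.
  x = 0: f ≡ 0 at y ∈ {3}; g ≡ 0 at y ∈ {1}; common: ∅.
  x = 1: f ≡ 0 at y ∈ {0}; g ≡ 0 at y ∈ {0}; common: {0}.
  x = 2: f ≡ 0 at y ∈ {2}; g ≡ 0 at y ∈ {4}; common: ∅.
  x = 3: f ≡ 0 at y ∈ {4}; g ≡ 0 at y ∈ {3}; common: ∅.
  x = 4: f ≡ 0 at y ∈ {1}; g ≡ 0 at y ∈ {2}; common: ∅.
Collecting: common zeros = {(1, 0)}, so the count is 1.
Comparison with the Bézout bound: 1 ≤ 1 = deg(f)·deg(g), as expected for curves with no common component (the bound is attained).


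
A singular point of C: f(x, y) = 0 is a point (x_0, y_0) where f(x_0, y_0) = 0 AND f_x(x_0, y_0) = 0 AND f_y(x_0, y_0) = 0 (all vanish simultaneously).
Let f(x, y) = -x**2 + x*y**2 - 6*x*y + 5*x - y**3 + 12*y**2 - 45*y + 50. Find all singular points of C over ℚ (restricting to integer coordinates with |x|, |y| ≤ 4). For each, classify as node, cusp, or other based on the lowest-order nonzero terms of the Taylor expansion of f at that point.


Singular points: {(-2, 3)}; classification: node.

Compute partial derivatives:
  f_x = -2*x + y**2 - 6*y + 5.
  f_y = 2*x*y - 6*x - 3*y**2 + 24*y - 45.
Scan x_0 ∈ {−4, ..., 4}. For each x_0, f_y(x_0, y) is a polynomial in y; find its integer roots y ∈ {−4, ..., 4}, then test f_x and f at those candidates.
  x = -4: f_y(-4, y) = -3*y**2 + 16*y - 21; vanishes at y ∈ {3}. (-4, 3): f_x = 4 ≠ 0.
  x = -3: f_y(-3, y) = -3*y**2 + 18*y - 27; vanishes at y ∈ {3}. (-3, 3): f_x = 2 ≠ 0.
  x = -2: f_y(-2, y) = -3*y**2 + 20*y - 33; vanishes at y ∈ {3}. (-2, 3): f_x = 0, f = 0 — SINGULAR.
  x = -1: f_y(-1, y) = -3*y**2 + 22*y - 39; vanishes at y ∈ {3}. (-1, 3): f_x = -2 ≠ 0.
  x = 0: f_y(0, y) = -3*y**2 + 24*y - 45; vanishes at y ∈ {3}. (0, 3): f_x = -4 ≠ 0.
  x = 1: f_y(1, y) = -3*y**2 + 26*y - 51; vanishes at y ∈ {3}. (1, 3): f_x = -6 ≠ 0.
  x = 2: f_y(2, y) = -3*y**2 + 28*y - 57; vanishes at y ∈ {3}. (2, 3): f_x = -8 ≠ 0.
  x = 3: f_y(3, y) = -3*y**2 + 30*y - 63; vanishes at y ∈ {3}. (3, 3): f_x = -10 ≠ 0.
  x = 4: f_y(4, y) = -3*y**2 + 32*y - 69; vanishes at y ∈ {3}. (4, 3): f_x = -12 ≠ 0.
Only singular point on the grid: (-2, 3).
Classify: substitute x = -2 + u, y = 3 + v and expand: f = -u**2 + u*v**2 - v**3 + v**2.
No constant or linear terms (consistent with a singular point). Quadratic part: -u**2 + v**2. Cubic part: u*v**2 - v**3.
The quadratic part v**2 - u**2 = (v − u)(v + u) splits into two distinct linear factors, so there are two distinct tangent lines y − 3 = ±(x − -2) — this is a node (ordinary double point).
Classification: node.
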